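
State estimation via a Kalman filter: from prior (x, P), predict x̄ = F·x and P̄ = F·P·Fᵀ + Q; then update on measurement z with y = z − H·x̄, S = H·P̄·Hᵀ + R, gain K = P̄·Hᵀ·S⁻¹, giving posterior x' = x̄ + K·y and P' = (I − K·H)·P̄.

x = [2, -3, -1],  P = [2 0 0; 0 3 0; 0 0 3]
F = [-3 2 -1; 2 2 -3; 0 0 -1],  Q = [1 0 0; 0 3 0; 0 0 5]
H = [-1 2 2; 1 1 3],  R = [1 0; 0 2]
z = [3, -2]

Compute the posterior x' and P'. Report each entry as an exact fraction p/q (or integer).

x̄ = F·x = [-11, 1, 1]
P̄ = F·P·Fᵀ + Q = [34 9 3; 9 50 9; 3 9 8]
y = z − H·x̄ = [-12, 5]
S = H·P̄·Hᵀ + R = [291 192; 192 248]
K = P̄·Hᵀ·S⁻¹ = [-1558/4413 1421/2942; 1315/4413 683/5884; 97/4413 377/2942]
x' = x̄ + K·y = [-12793/2942, -11741/5884, 4051/2942]
P' = (I − K·H)·P̄ = [23624/4413 26230/4413 -15197/4413; 26230/4413 66523/8826 -19489/4413; -15197/4413 -19489/4413 11939/4413]

x' = [-12793/2942, -11741/5884, 4051/2942]
P' = [23624/4413 26230/4413 -15197/4413; 26230/4413 66523/8826 -19489/4413; -15197/4413 -19489/4413 11939/4413]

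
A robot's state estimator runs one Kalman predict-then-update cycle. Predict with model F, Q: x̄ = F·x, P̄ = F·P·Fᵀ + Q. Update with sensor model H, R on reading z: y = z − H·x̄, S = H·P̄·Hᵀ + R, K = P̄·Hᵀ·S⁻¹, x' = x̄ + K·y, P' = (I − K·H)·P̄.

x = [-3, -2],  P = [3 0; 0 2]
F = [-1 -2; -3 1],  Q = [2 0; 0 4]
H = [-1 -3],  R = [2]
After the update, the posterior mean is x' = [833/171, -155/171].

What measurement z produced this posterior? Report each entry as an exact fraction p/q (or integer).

x̄ = F·x = [7, 7]
P̄ = F·P·Fᵀ + Q = [13 5; 5 33]
S = H·P̄·Hᵀ + R = [342]
K = P̄·Hᵀ·S⁻¹ = [-14/171; -52/171]
x' − x̄ = [-364/171, -1352/171] = K·y
y = (KᵀK)⁻¹·Kᵀ·(x' − x̄) = [26]
z = y + H·x̄ = [26] + [-28] = [-2]

z = [-2]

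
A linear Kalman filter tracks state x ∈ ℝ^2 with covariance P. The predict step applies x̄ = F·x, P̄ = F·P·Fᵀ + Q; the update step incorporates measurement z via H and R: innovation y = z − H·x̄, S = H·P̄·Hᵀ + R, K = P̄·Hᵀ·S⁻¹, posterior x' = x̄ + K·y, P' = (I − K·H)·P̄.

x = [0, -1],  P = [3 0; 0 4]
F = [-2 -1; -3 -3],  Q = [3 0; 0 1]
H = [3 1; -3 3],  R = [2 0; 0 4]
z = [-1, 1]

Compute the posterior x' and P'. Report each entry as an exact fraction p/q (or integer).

x' = [-2642/7931, 457/23793]
P' = [1184/7931 356/7931; 356/7931 8788/23793]

x̄ = F·x = [1, 3]
P̄ = F·P·Fᵀ + Q = [19 30; 30 64]
y = z − H·x̄ = [-7, -5]
S = H·P̄·Hᵀ + R = [417 201; 201 211]
K = P̄·Hᵀ·S⁻¹ = [1954/7931 -621/7931; 5996/23793 1930/7931]
x' = x̄ + K·y = [-2642/7931, 457/23793]
P' = (I − K·H)·P̄ = [1184/7931 356/7931; 356/7931 8788/23793]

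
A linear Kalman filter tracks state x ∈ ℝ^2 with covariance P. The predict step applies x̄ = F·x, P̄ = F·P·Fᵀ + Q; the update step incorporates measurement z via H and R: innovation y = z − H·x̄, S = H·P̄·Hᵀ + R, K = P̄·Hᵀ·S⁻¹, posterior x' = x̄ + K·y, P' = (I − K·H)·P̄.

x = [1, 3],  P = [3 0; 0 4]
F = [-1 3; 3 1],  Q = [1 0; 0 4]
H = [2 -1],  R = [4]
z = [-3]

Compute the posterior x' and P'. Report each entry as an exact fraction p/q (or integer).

x̄ = F·x = [8, 6]
P̄ = F·P·Fᵀ + Q = [40 3; 3 35]
y = z − H·x̄ = [-13]
S = H·P̄·Hᵀ + R = [187]
K = P̄·Hᵀ·S⁻¹ = [7/17; -29/187]
x' = x̄ + K·y = [45/17, 1499/187]
P' = (I − K·H)·P̄ = [141/17 254/17; 254/17 5704/187]

x' = [45/17, 1499/187]
P' = [141/17 254/17; 254/17 5704/187]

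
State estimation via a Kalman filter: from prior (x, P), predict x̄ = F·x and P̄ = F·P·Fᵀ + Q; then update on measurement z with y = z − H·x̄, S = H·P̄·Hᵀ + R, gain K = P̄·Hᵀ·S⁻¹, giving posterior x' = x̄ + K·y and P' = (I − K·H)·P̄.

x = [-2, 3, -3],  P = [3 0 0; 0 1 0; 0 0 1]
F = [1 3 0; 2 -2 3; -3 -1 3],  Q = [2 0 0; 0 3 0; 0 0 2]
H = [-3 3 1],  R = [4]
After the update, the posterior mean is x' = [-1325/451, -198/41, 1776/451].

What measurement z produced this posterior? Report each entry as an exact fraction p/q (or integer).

x̄ = F·x = [7, -19, -6]
P̄ = F·P·Fᵀ + Q = [14 0 -12; 0 28 -7; -12 -7 39]
S = H·P̄·Hᵀ + R = [451]
K = P̄·Hᵀ·S⁻¹ = [-54/451; 7/41; 54/451]
x' − x̄ = [-4482/451, 581/41, 4482/451] = K·y
y = (KᵀK)⁻¹·Kᵀ·(x' − x̄) = [83]
z = y + H·x̄ = [83] + [-84] = [-1]

z = [-1]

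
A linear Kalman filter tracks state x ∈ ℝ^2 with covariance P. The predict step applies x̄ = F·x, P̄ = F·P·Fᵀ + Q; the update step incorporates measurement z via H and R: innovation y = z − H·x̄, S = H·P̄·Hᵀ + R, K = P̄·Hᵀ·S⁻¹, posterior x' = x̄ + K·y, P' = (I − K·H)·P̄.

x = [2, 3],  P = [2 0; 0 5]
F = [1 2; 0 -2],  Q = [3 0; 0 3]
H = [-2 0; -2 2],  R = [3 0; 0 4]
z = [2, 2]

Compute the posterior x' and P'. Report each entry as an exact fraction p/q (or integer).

x' = [-689/1067, 453/1067]
P' = [600/1067 465/1067; 465/1067 1294/1067]

x̄ = F·x = [8, -6]
P̄ = F·P·Fᵀ + Q = [25 -20; -20 23]
y = z − H·x̄ = [18, 30]
S = H·P̄·Hᵀ + R = [103 180; 180 356]
K = P̄·Hᵀ·S⁻¹ = [-400/1067 -135/2134; -310/1067 829/2134]
x' = x̄ + K·y = [-689/1067, 453/1067]
P' = (I − K·H)·P̄ = [600/1067 465/1067; 465/1067 1294/1067]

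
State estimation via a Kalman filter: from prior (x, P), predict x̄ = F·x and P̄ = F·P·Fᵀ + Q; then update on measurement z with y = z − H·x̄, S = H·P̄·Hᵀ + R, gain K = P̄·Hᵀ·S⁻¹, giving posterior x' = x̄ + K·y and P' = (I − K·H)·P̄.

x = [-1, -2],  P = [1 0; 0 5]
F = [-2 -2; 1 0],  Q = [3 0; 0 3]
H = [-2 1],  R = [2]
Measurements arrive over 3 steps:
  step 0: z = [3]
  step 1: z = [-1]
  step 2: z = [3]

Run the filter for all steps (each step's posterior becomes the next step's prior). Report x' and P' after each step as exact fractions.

step 0: x' = [-82/61, 3/61], P' = [79/61 102/61; 102/61 212/61]
step 1: x' = [314/2621, -4323/5242], P' = [2867/2621 3390/2621; 3390/2621 7273/2621]
step 2: x' = [-2067/1841, 123961/184100], P' = [2003/1841 2370/1841; 2370/1841 254879/92050]

step 0: x̄ = F·x = [6, -1]
step 0: P̄ = F·P·Fᵀ + Q = [27 -2; -2 4]
step 0: y = z − H·x̄ = [16]
step 0: S = H·P̄·Hᵀ + R = [122]
step 0: K = P̄·Hᵀ·S⁻¹ = [-28/61; 4/61]
step 0: x' = x̄ + K·y = [-82/61, 3/61]
step 0: P' = (I − K·H)·P̄ = [79/61 102/61; 102/61 212/61]
step 1: x̄ = F·x = [158/61, -82/61]
step 1: P̄ = F·P·Fᵀ + Q = [2163/61 -362/61; -362/61 262/61]
step 1: y = z − H·x̄ = [337/61]
step 1: S = H·P̄·Hᵀ + R = [10484/61]
step 1: K = P̄·Hᵀ·S⁻¹ = [-1172/2621; 493/5242]
step 1: x' = x̄ + K·y = [314/2621, -4323/5242]
step 1: P' = (I − K·H)·P̄ = [2867/2621 3390/2621; 3390/2621 7273/2621]
step 2: x̄ = F·x = [3695/2621, 314/2621]
step 2: P̄ = F·P·Fᵀ + Q = [75543/2621 -12514/2621; -12514/2621 10730/2621]
step 2: y = z − H·x̄ = [14939/2621]
step 2: S = H·P̄·Hᵀ + R = [368200/2621]
step 2: K = P̄·Hᵀ·S⁻¹ = [-818/1841; 17879/184100]
step 2: x' = x̄ + K·y = [-2067/1841, 123961/184100]
step 2: P' = (I − K·H)·P̄ = [2003/1841 2370/1841; 2370/1841 254879/92050]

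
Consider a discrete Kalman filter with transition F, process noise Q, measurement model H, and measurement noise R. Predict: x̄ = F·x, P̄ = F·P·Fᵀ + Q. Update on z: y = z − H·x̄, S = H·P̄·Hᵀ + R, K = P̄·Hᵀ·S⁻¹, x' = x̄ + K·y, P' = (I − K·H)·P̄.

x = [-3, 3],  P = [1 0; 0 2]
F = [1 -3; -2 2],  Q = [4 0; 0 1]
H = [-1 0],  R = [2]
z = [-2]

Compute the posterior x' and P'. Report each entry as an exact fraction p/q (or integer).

x̄ = F·x = [-12, 12]
P̄ = F·P·Fᵀ + Q = [23 -14; -14 13]
y = z − H·x̄ = [-14]
S = H·P̄·Hᵀ + R = [25]
K = P̄·Hᵀ·S⁻¹ = [-23/25; 14/25]
x' = x̄ + K·y = [22/25, 104/25]
P' = (I − K·H)·P̄ = [46/25 -28/25; -28/25 129/25]

x' = [22/25, 104/25]
P' = [46/25 -28/25; -28/25 129/25]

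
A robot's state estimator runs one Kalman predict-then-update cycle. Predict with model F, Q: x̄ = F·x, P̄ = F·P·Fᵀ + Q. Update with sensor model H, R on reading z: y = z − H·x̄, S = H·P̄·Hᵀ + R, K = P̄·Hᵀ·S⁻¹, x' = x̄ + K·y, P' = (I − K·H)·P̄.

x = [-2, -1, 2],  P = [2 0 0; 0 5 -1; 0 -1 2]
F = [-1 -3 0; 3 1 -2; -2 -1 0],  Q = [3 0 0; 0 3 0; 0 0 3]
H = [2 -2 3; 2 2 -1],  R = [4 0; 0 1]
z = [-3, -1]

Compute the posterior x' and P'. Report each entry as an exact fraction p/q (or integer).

x' = [-8617/17354, -9275/17354, -42337/43385]
P' = [28991/34708 -43963/34708 -9870/8677; -43963/34708 87903/34708 20278/8677; -9870/8677 20278/8677 106412/43385]

x̄ = F·x = [5, -11, 5]
P̄ = F·P·Fᵀ + Q = [50 -27 19; -27 38 -19; 19 -19 16]
y = z − H·x̄ = [-50, 16]
S = H·P̄·Hᵀ + R = [1172 -76; -76 153]
K = P̄·Hᵀ·S⁻¹ = [6867/34708 2384/8677; -5099/34708 1692/8677; 4439/43385 -2332/43385]
x' = x̄ + K·y = [-8617/17354, -9275/17354, -42337/43385]
P' = (I − K·H)·P̄ = [28991/34708 -43963/34708 -9870/8677; -43963/34708 87903/34708 20278/8677; -9870/8677 20278/8677 106412/43385]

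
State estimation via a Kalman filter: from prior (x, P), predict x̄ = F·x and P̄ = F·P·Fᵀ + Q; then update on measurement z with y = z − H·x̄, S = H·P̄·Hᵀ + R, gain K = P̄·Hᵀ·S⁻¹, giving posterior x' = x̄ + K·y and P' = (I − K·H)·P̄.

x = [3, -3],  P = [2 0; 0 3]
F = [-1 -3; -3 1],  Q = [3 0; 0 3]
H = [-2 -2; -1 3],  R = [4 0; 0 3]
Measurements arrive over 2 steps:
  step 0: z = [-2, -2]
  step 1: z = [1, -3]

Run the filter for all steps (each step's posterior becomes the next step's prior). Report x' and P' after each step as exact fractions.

step 0: x̄ = F·x = [6, -12]
step 0: P̄ = F·P·Fᵀ + Q = [32 -3; -3 24]
step 0: y = z − H·x̄ = [-14, 40]
step 0: S = H·P̄·Hᵀ + R = [204 -68; -68 269]
step 0: K = P̄·Hᵀ·S⁻¹ = [-9195/25126 -181/739; -3099/25126 183/739]
step 0: x' = x̄ + K·y = [16663/12563, -4623/12563]
step 0: P' = (I − K·H)·P̄ = [9204/12563 -9/12563; -9/12563 3108/12563]
step 1: x̄ = F·x = [-2794/12563, -54612/12563]
step 1: P̄ = F·P·Fᵀ + Q = [74811/12563 18216/12563; 18216/12563 123687/12563]
step 1: y = z − H·x̄ = [-102249/12563, 123353/12563]
step 1: S = H·P̄·Hᵀ + R = [989972/12563 -665364/12563; -665364/12563 1116387/12563]
step 1: K = P̄·Hᵀ·S⁻¹ = [-42515/127374 -41459/191061; -120971/976534 354817/1464801]
step 1: x' = x̄ + K·y = [138941/382122, -2813695/2929602]
step 1: P' = (I − K·H)·P̄ = [1837/2769 88/21229; 88/21229 118947/488267]

step 0: x' = [16663/12563, -4623/12563], P' = [9204/12563 -9/12563; -9/12563 3108/12563]
step 1: x' = [138941/382122, -2813695/2929602], P' = [1837/2769 88/21229; 88/21229 118947/488267]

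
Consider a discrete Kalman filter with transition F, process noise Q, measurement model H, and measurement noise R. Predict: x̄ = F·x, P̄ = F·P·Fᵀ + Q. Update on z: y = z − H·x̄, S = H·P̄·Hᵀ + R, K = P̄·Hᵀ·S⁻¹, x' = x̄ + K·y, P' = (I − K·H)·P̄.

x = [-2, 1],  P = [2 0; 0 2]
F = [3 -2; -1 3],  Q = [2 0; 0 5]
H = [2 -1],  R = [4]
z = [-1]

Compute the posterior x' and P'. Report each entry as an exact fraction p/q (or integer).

x̄ = F·x = [-8, 5]
P̄ = F·P·Fᵀ + Q = [28 -18; -18 25]
y = z − H·x̄ = [20]
S = H·P̄·Hᵀ + R = [213]
K = P̄·Hᵀ·S⁻¹ = [74/213; -61/213]
x' = x̄ + K·y = [-224/213, -155/213]
P' = (I − K·H)·P̄ = [488/213 680/213; 680/213 1604/213]

x' = [-224/213, -155/213]
P' = [488/213 680/213; 680/213 1604/213]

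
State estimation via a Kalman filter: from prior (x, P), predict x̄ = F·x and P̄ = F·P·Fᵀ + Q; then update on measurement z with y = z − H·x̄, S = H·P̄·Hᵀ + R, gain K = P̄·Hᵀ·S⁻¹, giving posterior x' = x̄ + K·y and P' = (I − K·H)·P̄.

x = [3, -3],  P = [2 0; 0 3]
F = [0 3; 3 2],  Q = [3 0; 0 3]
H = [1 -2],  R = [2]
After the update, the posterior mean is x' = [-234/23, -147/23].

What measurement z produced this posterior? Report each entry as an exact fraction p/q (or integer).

z = [3]

x̄ = F·x = [-9, 3]
P̄ = F·P·Fᵀ + Q = [30 18; 18 33]
S = H·P̄·Hᵀ + R = [92]
K = P̄·Hᵀ·S⁻¹ = [-3/46; -12/23]
x' − x̄ = [-27/23, -216/23] = K·y
y = (KᵀK)⁻¹·Kᵀ·(x' − x̄) = [18]
z = y + H·x̄ = [18] + [-15] = [3]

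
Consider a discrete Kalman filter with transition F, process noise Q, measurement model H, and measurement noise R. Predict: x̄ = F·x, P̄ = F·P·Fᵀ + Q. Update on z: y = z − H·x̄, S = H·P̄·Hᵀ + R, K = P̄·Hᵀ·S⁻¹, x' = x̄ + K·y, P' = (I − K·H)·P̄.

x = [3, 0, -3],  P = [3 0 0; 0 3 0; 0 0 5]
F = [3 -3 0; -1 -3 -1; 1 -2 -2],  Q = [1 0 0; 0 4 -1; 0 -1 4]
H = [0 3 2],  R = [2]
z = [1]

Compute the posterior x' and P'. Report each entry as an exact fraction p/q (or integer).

x̄ = F·x = [9, 0, 9]
P̄ = F·P·Fᵀ + Q = [55 18 27; 18 39 24; 27 24 39]
y = z − H·x̄ = [-17]
S = H·P̄·Hᵀ + R = [797]
K = P̄·Hᵀ·S⁻¹ = [108/797; 165/797; 150/797]
x' = x̄ + K·y = [5337/797, -2805/797, 4623/797]
P' = (I − K·H)·P̄ = [32171/797 -3474/797 5319/797; -3474/797 3858/797 -5622/797; 5319/797 -5622/797 8583/797]

x' = [5337/797, -2805/797, 4623/797]
P' = [32171/797 -3474/797 5319/797; -3474/797 3858/797 -5622/797; 5319/797 -5622/797 8583/797]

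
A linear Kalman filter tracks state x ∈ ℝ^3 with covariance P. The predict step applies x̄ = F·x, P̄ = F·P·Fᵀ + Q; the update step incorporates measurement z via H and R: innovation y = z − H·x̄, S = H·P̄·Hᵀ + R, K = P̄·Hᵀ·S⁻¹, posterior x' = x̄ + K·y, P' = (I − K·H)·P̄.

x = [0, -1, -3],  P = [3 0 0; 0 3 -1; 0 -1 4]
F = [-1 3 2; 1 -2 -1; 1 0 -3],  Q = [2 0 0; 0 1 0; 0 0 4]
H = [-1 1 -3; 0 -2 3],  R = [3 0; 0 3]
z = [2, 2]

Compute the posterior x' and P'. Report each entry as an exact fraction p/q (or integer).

x' = [-1059/113, 2527/452, 495/113]
P' = [12318/565 -8862/565 -6477/565; -8862/565 29217/2260 5118/565; -6477/565 5118/565 7451/1130]

x̄ = F·x = [-9, 5, 9]
P̄ = F·P·Fᵀ + Q = [36 -22 -18; -22 16 9; -18 9 43]
y = z − H·x̄ = [15, -15]
S = H·P̄·Hᵀ + R = [324 -328; -328 346]
K = P̄·Hᵀ·S⁻¹ = [-583/565 -569/565; 1083/2260 497/1130; 279/1130 627/1130]
x' = x̄ + K·y = [-1059/113, 2527/452, 495/113]
P' = (I − K·H)·P̄ = [12318/565 -8862/565 -6477/565; -8862/565 29217/2260 5118/565; -6477/565 5118/565 7451/1130]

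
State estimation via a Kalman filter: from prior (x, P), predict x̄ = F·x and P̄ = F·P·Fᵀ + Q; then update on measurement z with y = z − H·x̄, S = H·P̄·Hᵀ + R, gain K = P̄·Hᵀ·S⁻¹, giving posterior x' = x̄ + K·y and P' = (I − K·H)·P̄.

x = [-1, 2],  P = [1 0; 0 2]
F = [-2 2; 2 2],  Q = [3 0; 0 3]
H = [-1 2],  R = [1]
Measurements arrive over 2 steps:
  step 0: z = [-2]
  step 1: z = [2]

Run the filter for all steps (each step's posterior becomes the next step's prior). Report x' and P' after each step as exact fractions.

step 0: x' = [6, 2], P' = [851/60 211/30; 211/30 56/15]
step 1: x' = [-5420/2131, -522/2131], P' = [39992/10655 19231/10655; 19231/10655 11893/10655]

step 0: x̄ = F·x = [6, 2]
step 0: P̄ = F·P·Fᵀ + Q = [15 4; 4 15]
step 0: y = z − H·x̄ = [0]
step 0: S = H·P̄·Hᵀ + R = [60]
step 0: K = P̄·Hᵀ·S⁻¹ = [-7/60; 13/30]
step 0: x' = x̄ + K·y = [6, 2]
step 0: P' = (I − K·H)·P̄ = [851/60 211/30; 211/30 56/15]
step 1: x̄ = F·x = [-8, 16]
step 1: P̄ = F·P·Fᵀ + Q = [92/5 -209/5; -209/5 1964/15]
step 1: y = z − H·x̄ = [-38]
step 1: S = H·P̄·Hᵀ + R = [2131/3]
step 1: K = P̄·Hᵀ·S⁻¹ = [-306/2131; 911/2131]
step 1: x' = x̄ + K·y = [-5420/2131, -522/2131]
step 1: P' = (I − K·H)·P̄ = [39992/10655 19231/10655; 19231/10655 11893/10655]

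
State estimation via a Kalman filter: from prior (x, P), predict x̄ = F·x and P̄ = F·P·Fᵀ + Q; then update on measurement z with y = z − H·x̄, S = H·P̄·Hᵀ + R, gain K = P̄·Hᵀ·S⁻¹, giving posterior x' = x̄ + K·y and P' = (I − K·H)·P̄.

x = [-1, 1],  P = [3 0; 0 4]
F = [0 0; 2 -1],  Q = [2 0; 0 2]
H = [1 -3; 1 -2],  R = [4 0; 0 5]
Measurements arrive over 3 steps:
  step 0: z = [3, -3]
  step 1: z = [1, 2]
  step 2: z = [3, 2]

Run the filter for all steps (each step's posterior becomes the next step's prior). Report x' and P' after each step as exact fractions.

step 0: x̄ = F·x = [0, -3]
step 0: P̄ = F·P·Fᵀ + Q = [2 0; 0 18]
step 0: y = z − H·x̄ = [-6, -9]
step 0: S = H·P̄·Hᵀ + R = [168 110; 110 79]
step 0: K = P̄·Hᵀ·S⁻¹ = [-31/586 29/293; -153/586 -27/293]
step 0: x' = x̄ + K·y = [-168/293, -177/293]
step 0: P' = (I − K·H)·P̄ = [559/293 207/293; 207/293 171/293]
step 1: x̄ = F·x = [0, -159/293]
step 1: P̄ = F·P·Fᵀ + Q = [2 0; 0 2165/293]
step 1: y = z − H·x̄ = [-184/293, 268/293]
step 1: S = H·P̄·Hᵀ + R = [21243/293 13576/293; 13576/293 10711/293]
step 1: K = P̄·Hᵀ·S⁻¹ = [-5730/147529 15334/147529; -36805/147529 -12990/147529]
step 1: x' = x̄ + K·y = [17624/147529, -68827/147529]
step 1: P' = (I − K·H)·P̄ = [275850/147529 99590/147529; 99590/147529 82270/147529]
step 2: x̄ = F·x = [0, 104075/147529]
step 2: P̄ = F·P·Fᵀ + Q = [2 0; 0 1082368/147529]
step 2: y = z − H·x̄ = [754812/147529, 503208/147529]
step 2: S = H·P̄·Hᵀ + R = [10626486/147529 6789266/147529; 6789266/147529 5362175/147529]
step 2: K = P̄·Hᵀ·S⁻¹ = [-1427091/36897643 3837220/36897643; -9200128/36897643 -3247104/36897643]
step 2: x' = x̄ + K·y = [5786892/36897643, -32117167/36897643]
step 2: P' = (I − K·H)·P̄ = [68975028/36897643 24894464/36897643; 24894464/36897643 20564992/36897643]

step 0: x' = [-168/293, -177/293], P' = [559/293 207/293; 207/293 171/293]
step 1: x' = [17624/147529, -68827/147529], P' = [275850/147529 99590/147529; 99590/147529 82270/147529]
step 2: x' = [5786892/36897643, -32117167/36897643], P' = [68975028/36897643 24894464/36897643; 24894464/36897643 20564992/36897643]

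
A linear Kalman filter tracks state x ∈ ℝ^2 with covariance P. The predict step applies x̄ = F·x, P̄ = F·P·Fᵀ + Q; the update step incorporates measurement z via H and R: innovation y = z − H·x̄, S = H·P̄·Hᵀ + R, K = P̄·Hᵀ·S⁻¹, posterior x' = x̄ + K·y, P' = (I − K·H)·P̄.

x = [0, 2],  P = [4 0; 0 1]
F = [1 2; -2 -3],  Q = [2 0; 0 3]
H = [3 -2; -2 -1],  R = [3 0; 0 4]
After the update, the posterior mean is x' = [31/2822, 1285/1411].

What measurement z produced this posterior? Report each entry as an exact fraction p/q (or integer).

z = [-2, -1]

x̄ = F·x = [4, -6]
P̄ = F·P·Fᵀ + Q = [10 -14; -14 28]
S = H·P̄·Hᵀ + R = [373 -18; -18 16]
K = P̄·Hᵀ·S⁻¹ = [205/1411 -597/2822; -392/1411 -441/1411]
x' − x̄ = [-11257/2822, 9751/1411] = K·y
y = (KᵀK)⁻¹·Kᵀ·(x' − x̄) = [-26, 1]
z = y + H·x̄ = [-26, 1] + [24, -2] = [-2, -1]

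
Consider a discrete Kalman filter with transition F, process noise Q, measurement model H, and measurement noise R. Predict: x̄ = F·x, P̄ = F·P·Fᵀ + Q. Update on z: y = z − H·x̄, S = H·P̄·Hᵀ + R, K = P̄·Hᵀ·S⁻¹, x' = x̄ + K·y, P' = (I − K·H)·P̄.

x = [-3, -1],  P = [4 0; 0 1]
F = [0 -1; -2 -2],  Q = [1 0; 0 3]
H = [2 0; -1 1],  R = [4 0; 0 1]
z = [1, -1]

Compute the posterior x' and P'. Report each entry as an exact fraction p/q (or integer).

x̄ = F·x = [1, 8]
P̄ = F·P·Fᵀ + Q = [2 2; 2 23]
y = z − H·x̄ = [-1, -8]
S = H·P̄·Hᵀ + R = [12 0; 0 22]
K = P̄·Hᵀ·S⁻¹ = [1/3 0; 1/3 21/22]
x' = x̄ + K·y = [2/3, 1/33]
P' = (I − K·H)·P̄ = [2/3 2/3; 2/3 107/66]

x' = [2/3, 1/33]
P' = [2/3 2/3; 2/3 107/66]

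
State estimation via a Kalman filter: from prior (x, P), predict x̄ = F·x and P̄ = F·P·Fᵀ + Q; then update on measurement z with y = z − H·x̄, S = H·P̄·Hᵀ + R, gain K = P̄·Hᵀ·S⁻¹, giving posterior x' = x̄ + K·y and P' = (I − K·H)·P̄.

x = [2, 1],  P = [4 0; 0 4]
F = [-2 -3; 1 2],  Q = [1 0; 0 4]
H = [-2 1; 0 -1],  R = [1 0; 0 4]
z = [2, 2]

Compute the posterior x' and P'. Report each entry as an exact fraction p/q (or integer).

x̄ = F·x = [-7, 4]
P̄ = F·P·Fᵀ + Q = [53 -32; -32 24]
y = z − H·x̄ = [-16, 6]
S = H·P̄·Hᵀ + R = [365 -88; -88 28]
K = P̄·Hᵀ·S⁻¹ = [-262/619 -116/619; 88/619 -254/619]
x' = x̄ + K·y = [-837/619, -456/619]
P' = (I − K·H)·P̄ = [363/619 464/619; 464/619 1016/619]

x' = [-837/619, -456/619]
P' = [363/619 464/619; 464/619 1016/619]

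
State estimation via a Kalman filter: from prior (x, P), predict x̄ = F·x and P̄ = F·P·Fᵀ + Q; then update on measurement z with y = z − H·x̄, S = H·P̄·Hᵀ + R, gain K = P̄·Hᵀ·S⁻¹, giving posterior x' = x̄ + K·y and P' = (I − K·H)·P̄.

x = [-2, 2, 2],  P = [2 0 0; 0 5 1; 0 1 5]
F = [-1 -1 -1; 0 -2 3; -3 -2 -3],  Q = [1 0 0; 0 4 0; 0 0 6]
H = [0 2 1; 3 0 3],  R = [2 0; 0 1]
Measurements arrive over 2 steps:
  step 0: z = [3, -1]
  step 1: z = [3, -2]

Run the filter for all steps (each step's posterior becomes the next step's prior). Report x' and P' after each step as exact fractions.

step 0: x̄ = F·x = [-2, 2, -4]
step 0: P̄ = F·P·Fᵀ + Q = [15 -6 36; -6 57 -25; 36 -25 101]
step 0: y = z − H·x̄ = [3, 17]
step 0: S = H·P̄·Hᵀ + R = [231 225; 225 1693]
step 0: K = P̄·Hᵀ·S⁻¹ = [2069/113486 9981/113486; 85801/170229 -6918/56743; -1022/56743 13911/56743]
step 0: x' = x̄ + K·y = [-25544/56743, 81681/56743, 6449/56743]
step 0: P' = (I − K·H)·P̄ = [125541/113486 31588/56743 -61107/56743; 31588/56743 136642/170229 -33894/56743; -61107/56743 -33894/56743 65744/56743]
step 1: x̄ = F·x = [-62586/56743, -144015/56743, -106077/56743]
step 1: P̄ = F·P·Fᵀ + Q = [623873/340458 522761/170229 590797/340458; 522761/170229 4222756/170229 989953/170229; 590797/340458 989953/170229 3310079/340458]
step 1: y = z − H·x̄ = [564336/56743, 392503/56743]
step 1: S = H·P̄·Hᵀ + R = [15230889/113486 4975866/56743; 4975866/56743 7730062/56743]
step 1: K = P̄·Hᵀ·S⁻¹ = [7632929/601107021 9403199/133579338; 98603534/200369007 -2695637/22263223; -5974307/601107021 17279570/66789669]
step 1: x' = x̄ + K·y = [-21806991/44526446, 33811260/22263223, -3978039/22263223]
step 1: P' = (I − K·H)·P̄ = [1176944341/1202214042 98272205/200369007 -574367372/601107021; 98272205/200369007 16864788/22263223 -106359116/200369007; -574367372/601107021 -106359116/200369007 626206082/601107021]

step 0: x' = [-25544/56743, 81681/56743, 6449/56743], P' = [125541/113486 31588/56743 -61107/56743; 31588/56743 136642/170229 -33894/56743; -61107/56743 -33894/56743 65744/56743]
step 1: x' = [-21806991/44526446, 33811260/22263223, -3978039/22263223], P' = [1176944341/1202214042 98272205/200369007 -574367372/601107021; 98272205/200369007 16864788/22263223 -106359116/200369007; -574367372/601107021 -106359116/200369007 626206082/601107021]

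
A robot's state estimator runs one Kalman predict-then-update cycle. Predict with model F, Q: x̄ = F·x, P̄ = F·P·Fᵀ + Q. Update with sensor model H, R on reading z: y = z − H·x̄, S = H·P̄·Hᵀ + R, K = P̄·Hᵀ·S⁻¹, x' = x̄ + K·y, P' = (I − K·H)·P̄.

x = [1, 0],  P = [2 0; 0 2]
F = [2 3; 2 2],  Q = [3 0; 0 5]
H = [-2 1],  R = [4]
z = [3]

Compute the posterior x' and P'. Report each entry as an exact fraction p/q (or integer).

x' = [-68/61, 27/61]
P' = [325/61 498/61; 498/61 920/61]

x̄ = F·x = [2, 2]
P̄ = F·P·Fᵀ + Q = [29 20; 20 21]
y = z − H·x̄ = [5]
S = H·P̄·Hᵀ + R = [61]
K = P̄·Hᵀ·S⁻¹ = [-38/61; -19/61]
x' = x̄ + K·y = [-68/61, 27/61]
P' = (I − K·H)·P̄ = [325/61 498/61; 498/61 920/61]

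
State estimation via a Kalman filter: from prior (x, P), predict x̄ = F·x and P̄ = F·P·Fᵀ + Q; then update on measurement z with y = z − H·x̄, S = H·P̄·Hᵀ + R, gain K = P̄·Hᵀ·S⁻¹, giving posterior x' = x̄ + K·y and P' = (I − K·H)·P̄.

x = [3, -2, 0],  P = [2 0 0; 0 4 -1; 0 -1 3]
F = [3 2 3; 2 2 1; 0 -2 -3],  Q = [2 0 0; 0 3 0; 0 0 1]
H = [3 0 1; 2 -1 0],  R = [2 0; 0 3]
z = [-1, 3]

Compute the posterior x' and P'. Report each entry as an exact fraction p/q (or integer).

x' = [-9140/5643, -1546/297, 749/171]
P' = [9650/5643 829/297 -782/171; 829/297 2030/297 -67/9; -782/171 -67/9 796/57]

x̄ = F·x = [5, 2, 4]
P̄ = F·P·Fᵀ + Q = [51 29 -31; 29 26 -17; -31 -17 32]
y = z − H·x̄ = [-20, -5]
S = H·P̄·Hᵀ + R = [307 174; 174 117]
K = P̄·Hᵀ·S⁻¹ = [524/1881 1183/5643; 46/99 -124/297; 7/57 -97/171]
x' = x̄ + K·y = [-9140/5643, -1546/297, 749/171]
P' = (I − K·H)·P̄ = [9650/5643 829/297 -782/171; 829/297 2030/297 -67/9; -782/171 -67/9 796/57]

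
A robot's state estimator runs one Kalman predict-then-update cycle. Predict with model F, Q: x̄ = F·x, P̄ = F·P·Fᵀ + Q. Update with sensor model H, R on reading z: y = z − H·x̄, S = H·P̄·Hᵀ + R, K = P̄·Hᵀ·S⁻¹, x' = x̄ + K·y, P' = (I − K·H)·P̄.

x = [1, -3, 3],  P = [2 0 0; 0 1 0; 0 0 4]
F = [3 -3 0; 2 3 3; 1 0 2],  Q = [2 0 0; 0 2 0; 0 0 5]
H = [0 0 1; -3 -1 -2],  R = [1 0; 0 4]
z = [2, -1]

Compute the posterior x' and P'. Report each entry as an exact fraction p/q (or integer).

x' = [1767/1568, -4215/784, 5461/3136]
P' = [2837/784 -3069/392 -1425/1568; -3069/392 4257/196 769/784; -1425/1568 769/784 2829/3136]

x̄ = F·x = [12, 2, 7]
P̄ = F·P·Fᵀ + Q = [29 3 6; 3 55 28; 6 28 23]
y = z − H·x̄ = [-5, 51]
S = H·P̄·Hᵀ + R = [24 -92; -92 614]
K = P̄·Hᵀ·S⁻¹ = [-1425/1568 -237/784; 769/784 -19/392; 2829/3136 -23/1568]
x' = x̄ + K·y = [1767/1568, -4215/784, 5461/3136]
P' = (I − K·H)·P̄ = [2837/784 -3069/392 -1425/1568; -3069/392 4257/196 769/784; -1425/1568 769/784 2829/3136]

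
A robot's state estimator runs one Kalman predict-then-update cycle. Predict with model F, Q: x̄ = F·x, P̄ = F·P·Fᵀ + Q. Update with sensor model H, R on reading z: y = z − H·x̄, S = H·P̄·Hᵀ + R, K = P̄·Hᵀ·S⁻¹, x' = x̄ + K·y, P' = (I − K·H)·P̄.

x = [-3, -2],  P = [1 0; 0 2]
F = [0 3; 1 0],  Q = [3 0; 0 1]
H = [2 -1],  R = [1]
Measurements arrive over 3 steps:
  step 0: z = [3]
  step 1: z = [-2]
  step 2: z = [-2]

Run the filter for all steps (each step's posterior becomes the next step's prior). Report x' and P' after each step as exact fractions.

step 0: x̄ = F·x = [-6, -3]
step 0: P̄ = F·P·Fᵀ + Q = [21 0; 0 2]
step 0: y = z − H·x̄ = [12]
step 0: S = H·P̄·Hᵀ + R = [87]
step 0: K = P̄·Hᵀ·S⁻¹ = [14/29; -2/87]
step 0: x' = x̄ + K·y = [-6/29, -95/29]
step 0: P' = (I − K·H)·P̄ = [21/29 28/29; 28/29 170/87]
step 1: x̄ = F·x = [-285/29, -6/29]
step 1: P̄ = F·P·Fᵀ + Q = [597/29 84/29; 84/29 50/29]
step 1: y = z − H·x̄ = [506/29]
step 1: S = H·P̄·Hᵀ + R = [2131/29]
step 1: K = P̄·Hᵀ·S⁻¹ = [1110/2131; 118/2131]
step 1: x' = x̄ + K·y = [-1575/2131, 1618/2131]
step 1: P' = (I − K·H)·P̄ = [1383/2131 1656/2131; 1656/2131 3194/2131]
step 2: x̄ = F·x = [4854/2131, -1575/2131]
step 2: P̄ = F·P·Fᵀ + Q = [35139/2131 4968/2131; 4968/2131 3514/2131]
step 2: y = z − H·x̄ = [-15545/2131]
step 2: S = H·P̄·Hᵀ + R = [126329/2131]
step 2: K = P̄·Hᵀ·S⁻¹ = [9330/18047; 6422/126329]
step 2: x' = x̄ + K·y = [-26952/18047, -140215/126329]
step 2: P' = (I − K·H)·P̄ = [11643/18047 13956/18047; 13956/18047 188962/126329]

step 0: x' = [-6/29, -95/29], P' = [21/29 28/29; 28/29 170/87]
step 1: x' = [-1575/2131, 1618/2131], P' = [1383/2131 1656/2131; 1656/2131 3194/2131]
step 2: x' = [-26952/18047, -140215/126329], P' = [11643/18047 13956/18047; 13956/18047 188962/126329]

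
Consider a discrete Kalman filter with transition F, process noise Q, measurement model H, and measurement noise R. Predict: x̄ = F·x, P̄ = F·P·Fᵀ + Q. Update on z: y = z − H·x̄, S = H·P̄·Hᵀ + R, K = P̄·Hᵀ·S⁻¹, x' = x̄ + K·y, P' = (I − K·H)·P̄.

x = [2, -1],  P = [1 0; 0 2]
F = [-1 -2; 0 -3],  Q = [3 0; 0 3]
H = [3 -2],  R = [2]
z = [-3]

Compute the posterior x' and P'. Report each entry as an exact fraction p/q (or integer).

x' = [18/25, 66/25]
P' = [228/25 336/25; 336/25 507/25]

x̄ = F·x = [0, 3]
P̄ = F·P·Fᵀ + Q = [12 12; 12 21]
y = z − H·x̄ = [3]
S = H·P̄·Hᵀ + R = [50]
K = P̄·Hᵀ·S⁻¹ = [6/25; -3/25]
x' = x̄ + K·y = [18/25, 66/25]
P' = (I − K·H)·P̄ = [228/25 336/25; 336/25 507/25]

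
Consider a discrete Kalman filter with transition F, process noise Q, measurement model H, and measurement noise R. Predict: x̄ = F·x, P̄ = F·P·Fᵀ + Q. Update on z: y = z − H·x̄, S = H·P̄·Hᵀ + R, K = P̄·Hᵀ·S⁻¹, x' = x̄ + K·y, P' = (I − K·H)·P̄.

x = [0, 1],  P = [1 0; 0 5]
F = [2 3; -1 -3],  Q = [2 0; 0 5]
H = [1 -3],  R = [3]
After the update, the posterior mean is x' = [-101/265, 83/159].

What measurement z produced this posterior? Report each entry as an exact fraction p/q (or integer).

x̄ = F·x = [3, -3]
P̄ = F·P·Fᵀ + Q = [51 -47; -47 51]
S = H·P̄·Hᵀ + R = [795]
K = P̄·Hᵀ·S⁻¹ = [64/265; -40/159]
x' − x̄ = [-896/265, 560/159] = K·y
y = (KᵀK)⁻¹·Kᵀ·(x' − x̄) = [-14]
z = y + H·x̄ = [-14] + [12] = [-2]

z = [-2]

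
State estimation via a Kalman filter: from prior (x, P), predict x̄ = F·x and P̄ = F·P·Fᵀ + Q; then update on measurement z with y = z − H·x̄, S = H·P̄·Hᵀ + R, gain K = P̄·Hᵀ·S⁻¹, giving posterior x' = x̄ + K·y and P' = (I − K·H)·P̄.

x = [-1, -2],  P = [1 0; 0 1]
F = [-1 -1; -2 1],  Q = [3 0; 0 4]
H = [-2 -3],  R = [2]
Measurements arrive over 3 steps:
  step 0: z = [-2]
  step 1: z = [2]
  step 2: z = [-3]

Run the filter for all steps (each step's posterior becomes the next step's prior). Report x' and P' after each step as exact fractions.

step 0: x' = [293/115, -116/115], P' = [406/115 -262/115; -262/115 194/115]
step 1: x' = [-4639/9030, -3299/9030], P' = [25127/9030 -16433/9030; -16433/9030 12737/9030]
step 2: x' = [217557/259477, 114937/259477], P' = [2166740/778431 -1416176/778431; -1416176/778431 1096886/778431]

step 0: x̄ = F·x = [3, 0]
step 0: P̄ = F·P·Fᵀ + Q = [5 1; 1 9]
step 0: y = z − H·x̄ = [4]
step 0: S = H·P̄·Hᵀ + R = [115]
step 0: K = P̄·Hᵀ·S⁻¹ = [-13/115; -29/115]
step 0: x' = x̄ + K·y = [293/115, -116/115]
step 0: P' = (I − K·H)·P̄ = [406/115 -262/115; -262/115 194/115]
step 1: x̄ = F·x = [-177/115, -702/115]
step 1: P̄ = F·P·Fᵀ + Q = [421/115 356/115; 356/115 3326/115]
step 1: y = z − H·x̄ = [-446/23]
step 1: S = H·P̄·Hᵀ + R = [7224/23]
step 1: K = P̄·Hᵀ·S⁻¹ = [-191/3612; -1069/3612]
step 1: x' = x̄ + K·y = [-4639/9030, -3299/9030]
step 1: P' = (I − K·H)·P̄ = [25127/9030 -16433/9030; -16433/9030 12737/9030]
step 2: x̄ = F·x = [189/215, 1993/3010]
step 2: P̄ = F·P·Fᵀ + Q = [764/215 502/215; 502/215 71699/3010]
step 2: y = z − H·x̄ = [2241/3010]
step 2: S = H·P̄·Hᵀ + R = [778431/3010]
step 2: K = P̄·Hᵀ·S⁻¹ = [-42476/778431; -229153/778431]
step 2: x' = x̄ + K·y = [217557/259477, 114937/259477]
step 2: P' = (I − K·H)·P̄ = [2166740/778431 -1416176/778431; -1416176/778431 1096886/778431]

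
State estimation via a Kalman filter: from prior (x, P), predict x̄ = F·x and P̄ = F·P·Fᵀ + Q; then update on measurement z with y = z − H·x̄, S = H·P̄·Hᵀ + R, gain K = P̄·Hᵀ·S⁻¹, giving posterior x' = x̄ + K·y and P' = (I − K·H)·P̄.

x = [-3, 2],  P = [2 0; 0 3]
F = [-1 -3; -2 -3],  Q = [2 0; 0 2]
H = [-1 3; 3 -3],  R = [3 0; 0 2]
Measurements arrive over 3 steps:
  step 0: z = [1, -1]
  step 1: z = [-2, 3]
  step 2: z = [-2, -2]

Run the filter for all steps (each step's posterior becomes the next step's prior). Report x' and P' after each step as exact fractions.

step 0: x' = [-91/361, 74/361], P' = [2139/1805 1581/1805; 1581/1805 1404/1805]
step 1: x' = [43057/133079, -79292/133079], P' = [6403371/5722397 4760031/5722397; 4760031/5722397 4281493/5722397]
step 2: x' = [-28250417381/17370235217, -18960564329/17370235217], P' = [19405219848/17370235217 14421833436/17370235217; 14421833436/17370235217 12973417066/17370235217]

step 0: x̄ = F·x = [-3, 0]
step 0: P̄ = F·P·Fᵀ + Q = [31 31; 31 37]
step 0: y = z − H·x̄ = [-2, 8]
step 0: S = H·P̄·Hᵀ + R = [181 -54; -54 56]
step 0: K = P̄·Hᵀ·S⁻¹ = [868/1805 837/1805; 877/1805 531/3610]
step 0: x' = x̄ + K·y = [-91/361, 74/361]
step 0: P' = (I − K·H)·P̄ = [2139/1805 1581/1805; 1581/1805 1404/1805]
step 1: x̄ = F·x = [-131/361, -40/361]
step 1: P̄ = F·P·Fᵀ + Q = [27871/1805 31143/1805; 31143/1805 43774/1805]
step 1: y = z − H·x̄ = [-733/361, 1356/361]
step 1: S = H·P̄·Hᵀ + R = [240394/1805 -103863/1805; -103863/1805 87841/1805]
step 1: K = P̄·Hᵀ·S⁻¹ = [2625574/5722397 2465010/5722397; 2694816/5722397 717807/5722397]
step 1: x' = x̄ + K·y = [43057/133079, -79292/133079]
step 1: P' = (I − K·H)·P̄ = [6403371/5722397 4760031/5722397; 4760031/5722397 4281493/5722397]
step 2: x̄ = F·x = [194819/133079, 151762/133079]
step 2: P̄ = F·P·Fᵀ + Q = [84941788/5722397 94180458/5722397; 94180458/5722397 132712087/5722397]
step 2: y = z − H·x̄ = [-526625/133079, -395329/133079]
step 2: S = H·P̄·Hᵀ + R = [731435014/5722397 -319068651/5722397; -319068651/5722397 275081425/5722397]
step 2: K = P̄·Hᵀ·S⁻¹ = [7953426820/17370235217 7475079618/17370235217; 8166139254/17370235217 2172624555/17370235217]
step 2: x' = x̄ + K·y = [-28250417381/17370235217, -18960564329/17370235217]
step 2: P' = (I − K·H)·P̄ = [19405219848/17370235217 14421833436/17370235217; 14421833436/17370235217 12973417066/17370235217]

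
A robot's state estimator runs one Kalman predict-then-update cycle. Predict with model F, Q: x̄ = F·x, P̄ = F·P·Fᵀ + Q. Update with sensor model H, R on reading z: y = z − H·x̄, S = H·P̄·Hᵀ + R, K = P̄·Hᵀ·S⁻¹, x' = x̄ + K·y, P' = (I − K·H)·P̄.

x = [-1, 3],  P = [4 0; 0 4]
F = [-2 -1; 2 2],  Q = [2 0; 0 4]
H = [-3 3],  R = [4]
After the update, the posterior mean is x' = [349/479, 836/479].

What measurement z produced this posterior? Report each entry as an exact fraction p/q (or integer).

z = [3]

x̄ = F·x = [-1, 4]
P̄ = F·P·Fᵀ + Q = [22 -24; -24 36]
S = H·P̄·Hᵀ + R = [958]
K = P̄·Hᵀ·S⁻¹ = [-69/479; 90/479]
x' − x̄ = [828/479, -1080/479] = K·y
y = (KᵀK)⁻¹·Kᵀ·(x' − x̄) = [-12]
z = y + H·x̄ = [-12] + [15] = [3]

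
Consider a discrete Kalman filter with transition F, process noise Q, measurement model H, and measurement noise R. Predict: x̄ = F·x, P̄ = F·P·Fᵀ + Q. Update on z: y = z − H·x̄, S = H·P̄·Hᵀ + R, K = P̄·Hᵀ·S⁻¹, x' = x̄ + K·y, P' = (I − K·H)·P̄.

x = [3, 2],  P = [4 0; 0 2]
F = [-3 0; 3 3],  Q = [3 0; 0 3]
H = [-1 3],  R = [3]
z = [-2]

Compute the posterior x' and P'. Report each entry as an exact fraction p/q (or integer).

x' = [431/257, -9/257]
P' = [2820/257 891/257; 891/257 366/257]

x̄ = F·x = [-9, 15]
P̄ = F·P·Fᵀ + Q = [39 -36; -36 57]
y = z − H·x̄ = [-56]
S = H·P̄·Hᵀ + R = [771]
K = P̄·Hᵀ·S⁻¹ = [-49/257; 69/257]
x' = x̄ + K·y = [431/257, -9/257]
P' = (I − K·H)·P̄ = [2820/257 891/257; 891/257 366/257]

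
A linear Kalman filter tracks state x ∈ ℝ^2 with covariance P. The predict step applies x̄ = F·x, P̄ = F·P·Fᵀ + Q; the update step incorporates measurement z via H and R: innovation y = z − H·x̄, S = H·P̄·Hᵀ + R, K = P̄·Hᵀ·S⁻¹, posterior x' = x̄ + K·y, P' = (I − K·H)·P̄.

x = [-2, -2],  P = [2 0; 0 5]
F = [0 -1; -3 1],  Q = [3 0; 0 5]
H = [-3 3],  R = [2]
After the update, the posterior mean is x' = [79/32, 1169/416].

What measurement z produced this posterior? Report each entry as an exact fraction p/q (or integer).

x̄ = F·x = [2, 4]
P̄ = F·P·Fᵀ + Q = [8 -5; -5 28]
S = H·P̄·Hᵀ + R = [416]
K = P̄·Hᵀ·S⁻¹ = [-3/32; 99/416]
x' − x̄ = [15/32, -495/416] = K·y
y = (KᵀK)⁻¹·Kᵀ·(x' − x̄) = [-5]
z = y + H·x̄ = [-5] + [6] = [1]

z = [1]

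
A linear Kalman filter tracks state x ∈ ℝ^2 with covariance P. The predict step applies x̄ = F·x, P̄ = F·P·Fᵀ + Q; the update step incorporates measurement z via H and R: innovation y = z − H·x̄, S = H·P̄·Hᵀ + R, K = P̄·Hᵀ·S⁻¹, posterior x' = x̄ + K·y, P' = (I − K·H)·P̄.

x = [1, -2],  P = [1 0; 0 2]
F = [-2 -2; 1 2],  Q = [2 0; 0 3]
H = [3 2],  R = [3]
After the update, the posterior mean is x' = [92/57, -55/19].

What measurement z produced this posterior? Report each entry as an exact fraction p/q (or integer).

z = [-1]

x̄ = F·x = [2, -3]
P̄ = F·P·Fᵀ + Q = [14 -10; -10 12]
S = H·P̄·Hᵀ + R = [57]
K = P̄·Hᵀ·S⁻¹ = [22/57; -2/19]
x' − x̄ = [-22/57, 2/19] = K·y
y = (KᵀK)⁻¹·Kᵀ·(x' − x̄) = [-1]
z = y + H·x̄ = [-1] + [0] = [-1]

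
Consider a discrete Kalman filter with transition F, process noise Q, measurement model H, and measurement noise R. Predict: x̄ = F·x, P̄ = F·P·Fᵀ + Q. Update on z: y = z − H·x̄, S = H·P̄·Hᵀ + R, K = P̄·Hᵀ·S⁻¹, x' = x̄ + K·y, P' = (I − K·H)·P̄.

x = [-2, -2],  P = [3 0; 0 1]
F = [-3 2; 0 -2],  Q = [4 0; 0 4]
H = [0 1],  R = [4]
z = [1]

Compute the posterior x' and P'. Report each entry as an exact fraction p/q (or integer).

x' = [3, 2]
P' = [101/3 -4/3; -4/3 8/3]

x̄ = F·x = [2, 4]
P̄ = F·P·Fᵀ + Q = [35 -4; -4 8]
y = z − H·x̄ = [-3]
S = H·P̄·Hᵀ + R = [12]
K = P̄·Hᵀ·S⁻¹ = [-1/3; 2/3]
x' = x̄ + K·y = [3, 2]
P' = (I − K·H)·P̄ = [101/3 -4/3; -4/3 8/3]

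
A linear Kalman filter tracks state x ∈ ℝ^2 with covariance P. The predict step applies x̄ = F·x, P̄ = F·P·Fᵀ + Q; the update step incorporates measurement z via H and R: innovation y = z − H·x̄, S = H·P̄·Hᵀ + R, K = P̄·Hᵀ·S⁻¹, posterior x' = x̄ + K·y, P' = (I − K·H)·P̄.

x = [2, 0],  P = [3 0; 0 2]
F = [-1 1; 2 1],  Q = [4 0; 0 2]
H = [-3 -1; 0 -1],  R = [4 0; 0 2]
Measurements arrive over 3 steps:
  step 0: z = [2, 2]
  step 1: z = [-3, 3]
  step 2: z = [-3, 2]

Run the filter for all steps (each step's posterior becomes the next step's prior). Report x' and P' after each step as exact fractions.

step 0: x̄ = F·x = [-2, 4]
step 0: P̄ = F·P·Fᵀ + Q = [9 -4; -4 16]
step 0: y = z − H·x̄ = [0, 6]
step 0: S = H·P̄·Hᵀ + R = [77 4; 4 18]
step 0: K = P̄·Hᵀ·S⁻¹ = [-43/137 40/137; -4/685 -608/685]
step 0: x' = x̄ + K·y = [-34/137, -908/685]
step 0: P' = (I − K·H)·P̄ = [84/137 -80/137; -80/137 1216/685]
step 1: x̄ = F·x = [-738/685, -1248/685]
step 1: P̄ = F·P·Fᵀ + Q = [5176/685 -24/685; -24/685 2666/685]
step 1: y = z − H·x̄ = [-5517/685, 807/685]
step 1: S = H·P̄·Hᵀ + R = [51846/685 2594/685; 2594/685 4036/685]
step 1: K = P̄·Hᵀ·S⁻¹ = [-22860/73913 15132/73913; -1297/73913 -47990/73913]
step 1: x' = x̄ + K·y = [122310/73913, -180753/73913]
step 1: P' = (I − K·H)·P̄ = [40568/73913 -30264/73913; -30264/73913 95980/73913]
step 2: x̄ = F·x = [-303063/73913, 63867/73913]
step 2: P̄ = F·P·Fᵀ + Q = [492728/73913 -15420/73913; -15420/73913 285022/73913]
step 2: y = z − H·x̄ = [-1067061/73913, 211693/73913]
step 2: S = H·P̄·Hᵀ + R = [4922706/73913 238762/73913; 238762/73913 432848/73913]
step 2: K = P̄·Hᵀ·S⁻¹ = [-2154006/7014247 1438044/7014247; -119381/7014247 -4552894/7014247]
step 2: x' = x̄ + K·y = [6455169/7014247, -5255504/7014247]
step 2: P' = (I − K·H)·P̄ = [3830704/7014247 -2876088/7014247; -2876088/7014247 9105788/7014247]

step 0: x' = [-34/137, -908/685], P' = [84/137 -80/137; -80/137 1216/685]
step 1: x' = [122310/73913, -180753/73913], P' = [40568/73913 -30264/73913; -30264/73913 95980/73913]
step 2: x' = [6455169/7014247, -5255504/7014247], P' = [3830704/7014247 -2876088/7014247; -2876088/7014247 9105788/7014247]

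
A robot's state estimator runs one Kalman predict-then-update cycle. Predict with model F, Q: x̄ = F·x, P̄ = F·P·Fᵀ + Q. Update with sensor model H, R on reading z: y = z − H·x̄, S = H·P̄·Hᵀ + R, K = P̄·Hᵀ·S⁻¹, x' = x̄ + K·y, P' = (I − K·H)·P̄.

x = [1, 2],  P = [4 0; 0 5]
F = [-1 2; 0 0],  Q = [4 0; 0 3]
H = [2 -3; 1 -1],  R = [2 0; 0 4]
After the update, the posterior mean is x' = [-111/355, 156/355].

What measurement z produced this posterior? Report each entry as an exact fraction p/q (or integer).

z = [-2, -1]

x̄ = F·x = [3, 0]
P̄ = F·P·Fᵀ + Q = [28 0; 0 3]
S = H·P̄·Hᵀ + R = [141 65; 65 35]
K = P̄·Hᵀ·S⁻¹ = [14/71 154/355; -12/71 81/355]
x' − x̄ = [-1176/355, 156/355] = K·y
y = (KᵀK)⁻¹·Kᵀ·(x' − x̄) = [-8, -4]
z = y + H·x̄ = [-8, -4] + [6, 3] = [-2, -1]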